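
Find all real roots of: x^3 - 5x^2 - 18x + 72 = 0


Let p(x) = x^3 - 5x^2 - 18x + 72. By the rational root theorem (leading coefficient 1), any rational root is an integer divisor of 72: try ±1, ±2, ... in turn.
Test x = 1: value = 50 ≠ 0.
Test x = -1: value = 84 ≠ 0.
Test x = 2: value = 24 ≠ 0.
Test x = -2: value = 80 ≠ 0.
Test x = 3: value = 0 ✓, so (x - 3) is a factor.
Synthetic division by (x - 3): bring down 1; 1(3) - 5 = -2; (-2)(3) - 18 = -24; (-24)(3) + 72 = 0 → quotient x^2 - 2x - 24, remainder 0.
Solve the quadratic x^2 - 2x - 24 = 0: discriminant = (-2)^2 - 4(1)(-24) = 4 + 96 = 100.
sqrt(100) = 10, so x = (2 ± 10)/2: x = 6 or x = -4.

x = -4, x = 3, x = 6


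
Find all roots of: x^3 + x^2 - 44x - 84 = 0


Let p(x) = x^3 + x^2 - 44x - 84. By the rational root theorem (leading coefficient 1), any rational root is an integer divisor of 84: try ±1, ±2, ... in turn.
Test x = 1: value = -126 ≠ 0.
Test x = -1: value = -40 ≠ 0.
Test x = 2: value = -160 ≠ 0.
Test x = -2: value = 0 ✓, so (x + 2) is a factor.
Synthetic division by (x + 2): bring down 1; 1(-2) + 1 = -1; (-1)(-2) - 44 = -42; (-42)(-2) - 84 = 0 → quotient x^2 - x - 42, remainder 0.
Solve the quadratic x^2 - x - 42 = 0: discriminant = (-1)^2 - 4(1)(-42) = 1 + 168 = 169.
sqrt(169) = 13, so x = (1 ± 13)/2: x = 7 or x = -6.
Collecting all roots found:

x = -6, x = -2, x = 7


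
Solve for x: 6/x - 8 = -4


Subtract -8 from both sides: 6/x = 4
Multiply both sides by x: 6 = 4 * x
Divide by 4: x = 3/2

x = 3/2


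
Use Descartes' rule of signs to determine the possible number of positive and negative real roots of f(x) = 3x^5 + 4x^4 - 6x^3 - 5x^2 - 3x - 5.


Descartes' rule of signs:

For positive roots, count sign changes in f(x) = 3x^5 + 4x^4 - 6x^3 - 5x^2 - 3x - 5:
Signs of coefficients: +, +, -, -, -, -
Number of sign changes: 1
Possible positive real roots: 1

For negative roots, examine f(-x) = -3x^5 + 4x^4 + 6x^3 - 5x^2 + 3x - 5:
Signs of coefficients: -, +, +, -, +, -
Number of sign changes: 4
Possible negative real roots: 4, 2, 0

Positive roots: 1; Negative roots: 4 or 2 or 0


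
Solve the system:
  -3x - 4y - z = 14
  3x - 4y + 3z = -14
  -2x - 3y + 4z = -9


Using Cramer's rule. Expand each determinant along the first row.
D  = (-3)*[(-4)*4 - 3*(-3)] - (-4)*[3*4 - 3*(-2)] + (-1)*[3*(-3) - (-4)*(-2)]
  = (-3)*(-7) - (-4)*(18) + (-1)*(-17) = 110
Dx = 14*[(-4)*4 - 3*(-3)] - (-4)*[(-14)*4 - 3*(-9)] + (-1)*[(-14)*(-3) - (-4)*(-9)]
  = 14*(-7) - (-4)*(-29) + (-1)*(6) = -220
Dy = (-3)*[(-14)*4 - 3*(-9)] - 14*[3*4 - 3*(-2)] + (-1)*[3*(-9) - (-14)*(-2)]
  = (-3)*(-29) - 14*(18) + (-1)*(-55) = -110
Dz = (-3)*[(-4)*(-9) - (-14)*(-3)] - (-4)*[3*(-9) - (-14)*(-2)] + 14*[3*(-3) - (-4)*(-2)]
  = (-3)*(-6) - (-4)*(-55) + 14*(-17) = -440
x = Dx/D = -220/110 = -2, y = Dy/D = -110/110 = -1, z = Dz/D = -440/110 = -4
Check eq1: (-3)(-2) + (-4)(-1) + (-1)(-4) = 14 = 14 ✓
Check eq2: (3)(-2) + (-4)(-1) + (3)(-4) = -14 = -14 ✓
Check eq3: (-2)(-2) + (-3)(-1) + (4)(-4) = -9 = -9 ✓

x = -2, y = -1, z = -4


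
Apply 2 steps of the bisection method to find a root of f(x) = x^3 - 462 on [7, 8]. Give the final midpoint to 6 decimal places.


f(x) = x^3 - 462
f(7) = -119 < 0
f(8) = 50 > 0

Step 1: midpoint = (7.000000 + 8.000000)/2 = 7.500000
  f(7.500000) = -40.125000
  f(mid) < 0, so root is in [7.500000, 8.000000]

Step 2: midpoint = (7.500000 + 8.000000)/2 = 7.750000
  f(7.750000) = 3.484375
  f(mid) > 0, so root is in [7.500000, 7.750000]

midpoint = 7.750000


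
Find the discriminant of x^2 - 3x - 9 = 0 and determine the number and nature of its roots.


For ax^2 + bx + c = 0, discriminant D = b^2 - 4ac
Here a = 1, b = -3, c = -9
D = (-3)^2 - 4(1)(-9) = 9 + 36 = 45

D = 45 > 0 but not a perfect square
The equation has 2 distinct real irrational roots.

Discriminant = 45, 2 distinct real irrational roots


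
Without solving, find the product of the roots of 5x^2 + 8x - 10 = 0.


By Vieta's formulas for ax^2 + bx + c = 0:
  Sum of roots = -b/a
  Product of roots = c/a

Here a = 5, b = 8, c = -10
Sum = -(8)/5 = -8/5
Product = -10/5 = -2

Product = -2


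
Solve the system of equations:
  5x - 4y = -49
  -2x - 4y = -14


Using Cramer's rule:
Determinant D = (5)(-4) - (-2)(-4) = -20 - 8 = -28
Dx = (-49)(-4) - (-14)(-4) = 196 - 56 = 140
Dy = (5)(-14) - (-2)(-49) = -70 - 98 = -168
x = Dx/D = 140/-28 = -5
y = Dy/D = -168/-28 = 6

x = -5, y = 6


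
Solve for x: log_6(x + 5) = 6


Convert to exponential form: x + 5 = 6^6 = 46656
x = 46656 - 5 = 46651
Check: log_6(46651 + 5) = log_6(46656) = log_6(46656) = 6 ✓

x = 46651


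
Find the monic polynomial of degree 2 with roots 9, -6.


A monic polynomial with roots 9, -6 is:
p(x) = (x - 9)(x + 6)
After multiplying by (x - 9): x - 9
After multiplying by (x + 6): x^2 - 3x - 54

x^2 - 3x - 54


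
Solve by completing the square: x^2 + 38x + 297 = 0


Start: x^2 + 38x + 297 = 0
Move constant: x^2 + 38x = -297
Half of 38 is 19, squared is 361
Add 361 to both sides: x^2 + 38x + 361 = 64
(x + 19)^2 = 64
x + 19 = ±8
x = -19 + 8 = -11 or x = -19 - 8 = -27

x = -27, x = -11


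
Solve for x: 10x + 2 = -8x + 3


Starting with: 10x + 2 = -8x + 3
Move all x terms to left: (10 + 8)x = 3 - 2
Simplify: 18x = 1
Divide both sides by 18: x = 1/18

x = 1/18


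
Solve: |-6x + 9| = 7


An absolute value equation |expr| = 7 gives two cases:
Case 1: -6x + 9 = 7
  -6x = -2, so x = 1/3
Case 2: -6x + 9 = -7
  -6x = -16, so x = 8/3

x = 1/3, x = 8/3


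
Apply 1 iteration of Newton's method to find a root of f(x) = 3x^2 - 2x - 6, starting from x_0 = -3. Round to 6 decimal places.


Newton's method: x_(n+1) = x_n - f(x_n)/f'(x_n)
f(x) = 3x^2 - 2x - 6
f'(x) = 6x - 2

Iteration 1:
  f(-3.000000) = 27.000000
  f'(-3.000000) = -20.000000
  x_1 = -3.000000 - (27.000000)/(-20.000000) = -1.650000

x_1 = -1.650000


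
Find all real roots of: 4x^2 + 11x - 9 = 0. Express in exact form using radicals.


Using the quadratic formula: x = (-b ± sqrt(b^2 - 4ac)) / (2a)
Here a = 4, b = 11, c = -9
Discriminant = b^2 - 4ac = 11^2 - 4(4)(-9) = 121 + 144 = 265
Since discriminant = 265 > 0, there are two real roots.
x = (-11 ± sqrt(265)) / 8
Numerically: x ≈ 0.6599 or x ≈ -3.4099

x = (-11 + sqrt(265)) / 8 or x = (-11 - sqrt(265)) / 8


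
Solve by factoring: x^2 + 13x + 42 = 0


We need two numbers that multiply to 42 and add to 13.
Those numbers are 6 and 7 (since 6 * 7 = 42 and 6 + 7 = 13).
So x^2 + 13x + 42 = (x + 6)(x + 7) = 0
Setting each factor to zero: x = -6 or x = -7

x = -7, x = -6


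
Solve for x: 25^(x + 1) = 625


Express both sides with the same base.
625 = 25^2
Since the bases match, equate exponents: x + 1 = 2
So x = 2 - (1) = 1

x = 1


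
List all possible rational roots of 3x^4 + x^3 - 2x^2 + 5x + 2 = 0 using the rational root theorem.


Rational root theorem: possible roots are ±p/q where:
  p divides the constant term (2): p ∈ {1, 2}
  q divides the leading coefficient (3): q ∈ {1, 3}

All possible rational roots: -2, -1, -2/3, -1/3, 1/3, 2/3, 1, 2

-2, -1, -2/3, -1/3, 1/3, 2/3, 1, 2


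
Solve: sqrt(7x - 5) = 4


Square both sides: 7x - 5 = 4^2 = 16
7x = 16 + 5 = 21
x = 3
Check: sqrt(7*3 - 5) = sqrt(16) = 4 ✓

x = 3


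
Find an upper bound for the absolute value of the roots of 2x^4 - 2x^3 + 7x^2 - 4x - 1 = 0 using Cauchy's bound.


Cauchy's bound: all roots r satisfy |r| <= 1 + max(|a_i/a_n|) for i = 0,...,n-1
where a_n is the leading coefficient.

Coefficients: [2, -2, 7, -4, -1]
Leading coefficient a_n = 2
Ratios |a_i/a_n|: 1, 7/2, 2, 1/2
Maximum ratio: 7/2
Cauchy's bound: |r| <= 1 + 7/2 = 9/2

Upper bound = 9/2


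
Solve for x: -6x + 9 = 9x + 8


Starting with: -6x + 9 = 9x + 8
Move all x terms to left: (-6 - 9)x = 8 - 9
Simplify: -15x = -1
Divide both sides by -15: x = 1/15

x = 1/15


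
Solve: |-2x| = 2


An absolute value equation |expr| = 2 gives two cases:
Case 1: -2x = 2
  -2x = 2, so x = -1
Case 2: -2x = -2
  -2x = -2, so x = 1

x = -1, x = 1


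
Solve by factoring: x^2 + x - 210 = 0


We need two numbers that multiply to -210 and add to 1.
Those numbers are 15 and -14 (since 15 * (-14) = -210 and 15 + (-14) = 1).
So x^2 + x - 210 = (x + 15)(x - 14) = 0
Setting each factor to zero: x = -15 or x = 14

x = -15, x = 14


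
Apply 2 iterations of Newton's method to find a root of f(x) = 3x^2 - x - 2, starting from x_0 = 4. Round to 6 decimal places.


Newton's method: x_(n+1) = x_n - f(x_n)/f'(x_n)
f(x) = 3x^2 - x - 2
f'(x) = 6x - 1

Iteration 1:
  f(4.000000) = 42.000000
  f'(4.000000) = 23.000000
  x_1 = 4.000000 - (42.000000)/(23.000000) = 2.173913

Iteration 2:
  f(2.173913) = 10.003781
  f'(2.173913) = 12.043478
  x_2 = 2.173913 - (10.003781)/(12.043478) = 1.343274

x_2 = 1.343274


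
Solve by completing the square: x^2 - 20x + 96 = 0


Start: x^2 - 20x + 96 = 0
Move constant: x^2 - 20x = -96
Half of -20 is -10, squared is 100
Add 100 to both sides: x^2 - 20x + 100 = 4
(x - 10)^2 = 4
x - 10 = ±2
x = 10 + 2 = 12 or x = 10 - 2 = 8

x = 8, x = 12


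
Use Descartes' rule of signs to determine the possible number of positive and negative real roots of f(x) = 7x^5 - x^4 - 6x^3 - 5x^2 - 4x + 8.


Descartes' rule of signs:

For positive roots, count sign changes in f(x) = 7x^5 - x^4 - 6x^3 - 5x^2 - 4x + 8:
Signs of coefficients: +, -, -, -, -, +
Number of sign changes: 2
Possible positive real roots: 2, 0

For negative roots, examine f(-x) = -7x^5 - x^4 + 6x^3 - 5x^2 + 4x + 8:
Signs of coefficients: -, -, +, -, +, +
Number of sign changes: 3
Possible negative real roots: 3, 1

Positive roots: 2 or 0; Negative roots: 3 or 1


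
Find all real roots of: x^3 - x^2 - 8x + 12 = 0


Let p(x) = x^3 - x^2 - 8x + 12. By the rational root theorem (leading coefficient 1), any rational root is an integer divisor of 12: try ±1, ±2, ... in turn.
Test x = 1: value = 4 ≠ 0.
Test x = -1: value = 18 ≠ 0.
Test x = 2: value = 0 ✓, so (x - 2) is a factor.
Synthetic division by (x - 2): bring down 1; 1(2) - 1 = 1; 1(2) - 8 = -6; (-6)(2) + 12 = 0 → quotient x^2 + x - 6, remainder 0.
Solve the quadratic x^2 + x - 6 = 0: discriminant = 1^2 - 4(1)(-6) = 1 + 24 = 25.
sqrt(25) = 5, so x = (-1 ± 5)/2: x = 2 or x = -3.

x = -3, x = 2 (multiplicity 2)


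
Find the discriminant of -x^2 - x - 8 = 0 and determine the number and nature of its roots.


For ax^2 + bx + c = 0, discriminant D = b^2 - 4ac
Here a = -1, b = -1, c = -8
D = (-1)^2 - 4(-1)(-8) = 1 - 32 = -31

D = -31 < 0
The equation has no real roots (2 complex conjugate roots).

Discriminant = -31, no real roots (2 complex conjugate roots)


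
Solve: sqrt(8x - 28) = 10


Square both sides: 8x - 28 = 10^2 = 100
8x = 100 + 28 = 128
x = 16
Check: sqrt(8*16 - 28) = sqrt(100) = 10 ✓

x = 16


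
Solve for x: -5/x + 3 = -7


Subtract 3 from both sides: -5/x = -10
Multiply both sides by x: -5 = -10 * x
Divide by -10: x = 1/2

x = 1/2


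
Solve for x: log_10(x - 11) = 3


Convert to exponential form: x - 11 = 10^3 = 1000
x = 1000 + 11 = 1011
Check: log_10(1011 - 11) = log_10(1000) = log_10(1000) = 3 ✓

x = 1011


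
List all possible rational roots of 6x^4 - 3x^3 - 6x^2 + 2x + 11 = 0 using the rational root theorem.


Rational root theorem: possible roots are ±p/q where:
  p divides the constant term (11): p ∈ {1, 11}
  q divides the leading coefficient (6): q ∈ {1, 2, 3, 6}

All possible rational roots: -11, -11/2, -11/3, -11/6, -1, -1/2, -1/3, -1/6, 1/6, 1/3, 1/2, 1, 11/6, 11/3, 11/2, 11

-11, -11/2, -11/3, -11/6, -1, -1/2, -1/3, -1/6, 1/6, 1/3, 1/2, 1, 11/6, 11/3, 11/2, 11


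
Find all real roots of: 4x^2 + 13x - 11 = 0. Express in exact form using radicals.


Using the quadratic formula: x = (-b ± sqrt(b^2 - 4ac)) / (2a)
Here a = 4, b = 13, c = -11
Discriminant = b^2 - 4ac = 13^2 - 4(4)(-11) = 169 + 176 = 345
Since discriminant = 345 > 0, there are two real roots.
x = (-13 ± sqrt(345)) / 8
Numerically: x ≈ 0.6968 or x ≈ -3.9468

x = (-13 + sqrt(345)) / 8 or x = (-13 - sqrt(345)) / 8


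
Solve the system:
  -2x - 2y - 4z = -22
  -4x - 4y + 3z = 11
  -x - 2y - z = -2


Using Cramer's rule. Expand each determinant along the first row.
D  = (-2)*[(-4)*(-1) - 3*(-2)] - (-2)*[(-4)*(-1) - 3*(-1)] + (-4)*[(-4)*(-2) - (-4)*(-1)]
  = (-2)*(10) - (-2)*(7) + (-4)*(4) = -22
Dx = (-22)*[(-4)*(-1) - 3*(-2)] - (-2)*[11*(-1) - 3*(-2)] + (-4)*[11*(-2) - (-4)*(-2)]
  = (-22)*(10) - (-2)*(-5) + (-4)*(-30) = -110
Dy = (-2)*[11*(-1) - 3*(-2)] - (-22)*[(-4)*(-1) - 3*(-1)] + (-4)*[(-4)*(-2) - 11*(-1)]
  = (-2)*(-5) - (-22)*(7) + (-4)*(19) = 88
Dz = (-2)*[(-4)*(-2) - 11*(-2)] - (-2)*[(-4)*(-2) - 11*(-1)] + (-22)*[(-4)*(-2) - (-4)*(-1)]
  = (-2)*(30) - (-2)*(19) + (-22)*(4) = -110
x = Dx/D = -110/-22 = 5, y = Dy/D = 88/-22 = -4, z = Dz/D = -110/-22 = 5
Check eq1: (-2)(5) + (-2)(-4) + (-4)(5) = -22 = -22 ✓
Check eq2: (-4)(5) + (-4)(-4) + (3)(5) = 11 = 11 ✓
Check eq3: (-1)(5) + (-2)(-4) + (-1)(5) = -2 = -2 ✓

x = 5, y = -4, z = 5


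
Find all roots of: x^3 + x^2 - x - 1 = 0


Let p(x) = x^3 + x^2 - x - 1. By the rational root theorem (leading coefficient 1), any rational root is an integer divisor of 1: try ±1, ±2, ... in turn.
Test x = 1: value = 0 ✓, so (x - 1) is a factor.
Synthetic division by (x - 1): bring down 1; 1(1) + 1 = 2; 2(1) - 1 = 1; 1(1) - 1 = 0 → quotient x^2 + 2x + 1, remainder 0.
Solve the quadratic x^2 + 2x + 1 = 0: discriminant = 2^2 - 4(1)(1) = 4 - 4 = 0.
Discriminant = 0, so a double root: x = -2/2 = -1.
Collecting all roots found:

x = -1 (multiplicity 2), x = 1


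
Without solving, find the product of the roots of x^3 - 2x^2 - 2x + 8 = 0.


By Vieta's formulas for x^3 + bx^2 + cx + d = 0:
  r1 + r2 + r3 = -b/a = 2
  r1*r2 + r1*r3 + r2*r3 = c/a = -2
  r1*r2*r3 = -d/a = -8


Product = -8


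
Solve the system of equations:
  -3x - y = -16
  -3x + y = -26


Using Cramer's rule:
Determinant D = (-3)(1) - (-3)(-1) = -3 - 3 = -6
Dx = (-16)(1) - (-26)(-1) = -16 - 26 = -42
Dy = (-3)(-26) - (-3)(-16) = 78 - 48 = 30
x = Dx/D = -42/-6 = 7
y = Dy/D = 30/-6 = -5

x = 7, y = -5


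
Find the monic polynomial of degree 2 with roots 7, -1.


A monic polynomial with roots 7, -1 is:
p(x) = (x - 7)(x + 1)
After multiplying by (x - 7): x - 7
After multiplying by (x + 1): x^2 - 6x - 7

x^2 - 6x - 7


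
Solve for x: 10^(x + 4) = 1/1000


Express both sides with the same base.
1/1000 = 10^(-3)
Since the bases match, equate exponents: x + 4 = -3
So x = -3 - (4) = -7

x = -7


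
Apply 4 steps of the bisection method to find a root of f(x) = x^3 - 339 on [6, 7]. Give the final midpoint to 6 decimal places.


f(x) = x^3 - 339
f(6) = -123 < 0
f(7) = 4 > 0

Step 1: midpoint = (6.000000 + 7.000000)/2 = 6.500000
  f(6.500000) = -64.375000
  f(mid) < 0, so root is in [6.500000, 7.000000]

Step 2: midpoint = (6.500000 + 7.000000)/2 = 6.750000
  f(6.750000) = -31.453125
  f(mid) < 0, so root is in [6.750000, 7.000000]

Step 3: midpoint = (6.750000 + 7.000000)/2 = 6.875000
  f(6.875000) = -14.048828
  f(mid) < 0, so root is in [6.875000, 7.000000]

Step 4: midpoint = (6.875000 + 7.000000)/2 = 6.937500
  f(6.937500) = -5.105713
  f(mid) < 0, so root is in [6.937500, 7.000000]

midpoint = 6.937500


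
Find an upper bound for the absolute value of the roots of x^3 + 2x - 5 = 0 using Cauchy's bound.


Cauchy's bound: all roots r satisfy |r| <= 1 + max(|a_i/a_n|) for i = 0,...,n-1
where a_n is the leading coefficient.

Coefficients: [1, 0, 2, -5]
Leading coefficient a_n = 1
Ratios |a_i/a_n|: 0, 2, 5
Maximum ratio: 5
Cauchy's bound: |r| <= 1 + 5 = 6

Upper bound = 6


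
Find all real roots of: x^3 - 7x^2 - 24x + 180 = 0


Let p(x) = x^3 - 7x^2 - 24x + 180. By the rational root theorem (leading coefficient 1), any rational root is an integer divisor of 180: try ±1, ±2, ... in turn.
Test x = 1: value = 150 ≠ 0.
Test x = -1: value = 196 ≠ 0.
Test x = 2: value = 112 ≠ 0.
Test x = -2: value = 192 ≠ 0.
Test x = 3: value = 72 ≠ 0.
Test x = -3: value = 162 ≠ 0.
Test x = 4: value = 36 ≠ 0.
Test x = -4: value = 100 ≠ 0.
Test x = 5: value = 10 ≠ 0.
Test x = -5: value = 0 ✓, so (x + 5) is a factor.
Synthetic division by (x + 5): bring down 1; 1(-5) - 7 = -12; (-12)(-5) - 24 = 36; 36(-5) + 180 = 0 → quotient x^2 - 12x + 36, remainder 0.
Solve the quadratic x^2 - 12x + 36 = 0: discriminant = (-12)^2 - 4(1)(36) = 144 - 144 = 0.
Discriminant = 0, so a double root: x = 12/2 = 6.

x = -5, x = 6 (multiplicity 2)


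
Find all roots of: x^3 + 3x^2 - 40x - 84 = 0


Let p(x) = x^3 + 3x^2 - 40x - 84. By the rational root theorem (leading coefficient 1), any rational root is an integer divisor of 84: try ±1, ±2, ... in turn.
Test x = 1: value = -120 ≠ 0.
Test x = -1: value = -42 ≠ 0.
Test x = 2: value = -144 ≠ 0.
Test x = -2: value = 0 ✓, so (x + 2) is a factor.
Synthetic division by (x + 2): bring down 1; 1(-2) + 3 = 1; 1(-2) - 40 = -42; (-42)(-2) - 84 = 0 → quotient x^2 + x - 42, remainder 0.
Solve the quadratic x^2 + x - 42 = 0: discriminant = 1^2 - 4(1)(-42) = 1 + 168 = 169.
sqrt(169) = 13, so x = (-1 ± 13)/2: x = 6 or x = -7.
Collecting all roots found:

x = -7, x = -2, x = 6


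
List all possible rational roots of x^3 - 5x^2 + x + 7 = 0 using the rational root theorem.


Rational root theorem: possible roots are ±p/q where:
  p divides the constant term (7): p ∈ {1, 7}
  q divides the leading coefficient (1): q ∈ {1}

All possible rational roots: -7, -1, 1, 7

-7, -1, 1, 7


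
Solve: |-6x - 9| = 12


An absolute value equation |expr| = 12 gives two cases:
Case 1: -6x - 9 = 12
  -6x = 21, so x = -7/2
Case 2: -6x - 9 = -12
  -6x = -3, so x = 1/2

x = -7/2, x = 1/2


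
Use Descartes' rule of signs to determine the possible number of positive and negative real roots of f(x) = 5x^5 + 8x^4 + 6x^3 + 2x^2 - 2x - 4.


Descartes' rule of signs:

For positive roots, count sign changes in f(x) = 5x^5 + 8x^4 + 6x^3 + 2x^2 - 2x - 4:
Signs of coefficients: +, +, +, +, -, -
Number of sign changes: 1
Possible positive real roots: 1

For negative roots, examine f(-x) = -5x^5 + 8x^4 - 6x^3 + 2x^2 + 2x - 4:
Signs of coefficients: -, +, -, +, +, -
Number of sign changes: 4
Possible negative real roots: 4, 2, 0

Positive roots: 1; Negative roots: 4 or 2 or 0


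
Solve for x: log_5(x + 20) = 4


Convert to exponential form: x + 20 = 5^4 = 625
x = 625 - 20 = 605
Check: log_5(605 + 20) = log_5(625) = log_5(625) = 4 ✓

x = 605


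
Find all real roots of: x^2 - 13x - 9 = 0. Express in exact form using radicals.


Using the quadratic formula: x = (-b ± sqrt(b^2 - 4ac)) / (2a)
Here a = 1, b = -13, c = -9
Discriminant = b^2 - 4ac = (-13)^2 - 4(1)(-9) = 169 + 36 = 205
Since discriminant = 205 > 0, there are two real roots.
x = (13 ± sqrt(205)) / 2
Numerically: x ≈ 13.6589 or x ≈ -0.6589

x = (13 + sqrt(205)) / 2 or x = (13 - sqrt(205)) / 2


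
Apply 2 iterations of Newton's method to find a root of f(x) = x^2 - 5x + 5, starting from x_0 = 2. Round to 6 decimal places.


Newton's method: x_(n+1) = x_n - f(x_n)/f'(x_n)
f(x) = x^2 - 5x + 5
f'(x) = 2x - 5

Iteration 1:
  f(2.000000) = -1.000000
  f'(2.000000) = -1.000000
  x_1 = 2.000000 - (-1.000000)/(-1.000000) = 1.000000

Iteration 2:
  f(1.000000) = 1.000000
  f'(1.000000) = -3.000000
  x_2 = 1.000000 - (1.000000)/(-3.000000) = 1.333333

x_2 = 1.333333


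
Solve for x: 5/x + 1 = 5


Subtract 1 from both sides: 5/x = 4
Multiply both sides by x: 5 = 4 * x
Divide by 4: x = 5/4

x = 5/4


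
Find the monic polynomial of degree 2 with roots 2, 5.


A monic polynomial with roots 2, 5 is:
p(x) = (x - 2)(x - 5)
After multiplying by (x - 2): x - 2
After multiplying by (x - 5): x^2 - 7x + 10

x^2 - 7x + 10


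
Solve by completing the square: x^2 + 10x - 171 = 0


Start: x^2 + 10x - 171 = 0
Move constant: x^2 + 10x = 171
Half of 10 is 5, squared is 25
Add 25 to both sides: x^2 + 10x + 25 = 196
(x + 5)^2 = 196
x + 5 = ±14
x = -5 + 14 = 9 or x = -5 - 14 = -19

x = -19, x = 9


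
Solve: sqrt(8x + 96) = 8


Square both sides: 8x + 96 = 8^2 = 64
8x = 64 - 96 = -32
x = -4
Check: sqrt(8*(-4) + 96) = sqrt(64) = 8 ✓

x = -4


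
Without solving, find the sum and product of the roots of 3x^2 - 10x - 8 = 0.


By Vieta's formulas for ax^2 + bx + c = 0:
  Sum of roots = -b/a
  Product of roots = c/a

Here a = 3, b = -10, c = -8
Sum = -(-10)/3 = 10/3
Product = -8/3 = -8/3

Sum = 10/3, Product = -8/3


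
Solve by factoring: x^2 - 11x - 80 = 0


We need two numbers that multiply to -80 and add to -11.
Those numbers are 5 and -16 (since 5 * (-16) = -80 and 5 + (-16) = -11).
So x^2 - 11x - 80 = (x + 5)(x - 16) = 0
Setting each factor to zero: x = -5 or x = 16

x = -5, x = 16


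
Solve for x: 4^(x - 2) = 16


Express both sides with the same base.
16 = 4^2
Since the bases match, equate exponents: x - 2 = 2
So x = 2 - (-2) = 4

x = 4


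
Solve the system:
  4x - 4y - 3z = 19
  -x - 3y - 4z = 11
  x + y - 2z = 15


Using Cramer's rule. Expand each determinant along the first row.
D  = 4*[(-3)*(-2) - (-4)*1] - (-4)*[(-1)*(-2) - (-4)*1] + (-3)*[(-1)*1 - (-3)*1]
  = 4*(10) - (-4)*(6) + (-3)*(2) = 58
Dx = 19*[(-3)*(-2) - (-4)*1] - (-4)*[11*(-2) - (-4)*15] + (-3)*[11*1 - (-3)*15]
  = 19*(10) - (-4)*(38) + (-3)*(56) = 174
Dy = 4*[11*(-2) - (-4)*15] - 19*[(-1)*(-2) - (-4)*1] + (-3)*[(-1)*15 - 11*1]
  = 4*(38) - 19*(6) + (-3)*(-26) = 116
Dz = 4*[(-3)*15 - 11*1] - (-4)*[(-1)*15 - 11*1] + 19*[(-1)*1 - (-3)*1]
  = 4*(-56) - (-4)*(-26) + 19*(2) = -290
x = Dx/D = 174/58 = 3, y = Dy/D = 116/58 = 2, z = Dz/D = -290/58 = -5
Check eq1: (4)(3) + (-4)(2) + (-3)(-5) = 19 = 19 ✓
Check eq2: (-1)(3) + (-3)(2) + (-4)(-5) = 11 = 11 ✓
Check eq3: (1)(3) + (1)(2) + (-2)(-5) = 15 = 15 ✓

x = 3, y = 2, z = -5


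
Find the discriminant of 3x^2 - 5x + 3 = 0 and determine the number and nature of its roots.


For ax^2 + bx + c = 0, discriminant D = b^2 - 4ac
Here a = 3, b = -5, c = 3
D = (-5)^2 - 4(3)(3) = 25 - 36 = -11

D = -11 < 0
The equation has no real roots (2 complex conjugate roots).

Discriminant = -11, no real roots (2 complex conjugate roots)


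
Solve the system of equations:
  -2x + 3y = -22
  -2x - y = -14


Using Cramer's rule:
Determinant D = (-2)(-1) - (-2)(3) = 2 + 6 = 8
Dx = (-22)(-1) - (-14)(3) = 22 + 42 = 64
Dy = (-2)(-14) - (-2)(-22) = 28 - 44 = -16
x = Dx/D = 64/8 = 8
y = Dy/D = -16/8 = -2

x = 8, y = -2


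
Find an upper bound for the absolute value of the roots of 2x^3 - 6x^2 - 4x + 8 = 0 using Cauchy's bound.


Cauchy's bound: all roots r satisfy |r| <= 1 + max(|a_i/a_n|) for i = 0,...,n-1
where a_n is the leading coefficient.

Coefficients: [2, -6, -4, 8]
Leading coefficient a_n = 2
Ratios |a_i/a_n|: 3, 2, 4
Maximum ratio: 4
Cauchy's bound: |r| <= 1 + 4 = 5

Upper bound = 5


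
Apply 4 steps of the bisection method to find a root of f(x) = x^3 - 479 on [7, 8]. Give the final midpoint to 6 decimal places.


f(x) = x^3 - 479
f(7) = -136 < 0
f(8) = 33 > 0

Step 1: midpoint = (7.000000 + 8.000000)/2 = 7.500000
  f(7.500000) = -57.125000
  f(mid) < 0, so root is in [7.500000, 8.000000]

Step 2: midpoint = (7.500000 + 8.000000)/2 = 7.750000
  f(7.750000) = -13.515625
  f(mid) < 0, so root is in [7.750000, 8.000000]

Step 3: midpoint = (7.750000 + 8.000000)/2 = 7.875000
  f(7.875000) = 9.373047
  f(mid) > 0, so root is in [7.750000, 7.875000]

Step 4: midpoint = (7.750000 + 7.875000)/2 = 7.812500
  f(7.812500) = -2.162842
  f(mid) < 0, so root is in [7.812500, 7.875000]

midpoint = 7.812500


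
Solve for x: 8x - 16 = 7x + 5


Starting with: 8x - 16 = 7x + 5
Move all x terms to left: (8 - 7)x = 5 + 16
Simplify: x = 21
Divide both sides by 1: x = 21

x = 21


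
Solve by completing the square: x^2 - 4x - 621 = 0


Start: x^2 - 4x - 621 = 0
Move constant: x^2 - 4x = 621
Half of -4 is -2, squared is 4
Add 4 to both sides: x^2 - 4x + 4 = 625
(x - 2)^2 = 625
x - 2 = ±25
x = 2 + 25 = 27 or x = 2 - 25 = -23

x = -23, x = 27


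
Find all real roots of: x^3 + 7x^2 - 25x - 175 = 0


Let p(x) = x^3 + 7x^2 - 25x - 175. By the rational root theorem (leading coefficient 1), any rational root is an integer divisor of 175: try ±1, ±2, ... in turn.
Test x = 1: value = -192 ≠ 0.
Test x = -1: value = -144 ≠ 0.
Test x = 5: value = 0 ✓, so (x - 5) is a factor.
Synthetic division by (x - 5): bring down 1; 1(5) + 7 = 12; 12(5) - 25 = 35; 35(5) - 175 = 0 → quotient x^2 + 12x + 35, remainder 0.
Solve the quadratic x^2 + 12x + 35 = 0: discriminant = 12^2 - 4(1)(35) = 144 - 140 = 4.
sqrt(4) = 2, so x = (-12 ± 2)/2: x = -5 or x = -7.

x = -7, x = -5, x = 5


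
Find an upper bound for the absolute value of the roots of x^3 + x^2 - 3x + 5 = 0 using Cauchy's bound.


Cauchy's bound: all roots r satisfy |r| <= 1 + max(|a_i/a_n|) for i = 0,...,n-1
where a_n is the leading coefficient.

Coefficients: [1, 1, -3, 5]
Leading coefficient a_n = 1
Ratios |a_i/a_n|: 1, 3, 5
Maximum ratio: 5
Cauchy's bound: |r| <= 1 + 5 = 6

Upper bound = 6


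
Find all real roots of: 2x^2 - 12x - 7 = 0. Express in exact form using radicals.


Using the quadratic formula: x = (-b ± sqrt(b^2 - 4ac)) / (2a)
Here a = 2, b = -12, c = -7
Discriminant = b^2 - 4ac = (-12)^2 - 4(2)(-7) = 144 + 56 = 200
Since discriminant = 200 > 0, there are two real roots.
x = (12 ± 10*sqrt(2)) / 4
Simplifying: x = (6 ± 5*sqrt(2)) / 2
Numerically: x ≈ 6.5355 or x ≈ -0.5355

x = (6 + 5*sqrt(2)) / 2 or x = (6 - 5*sqrt(2)) / 2


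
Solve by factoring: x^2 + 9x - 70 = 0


We need two numbers that multiply to -70 and add to 9.
Those numbers are 14 and -5 (since 14 * (-5) = -70 and 14 + (-5) = 9).
So x^2 + 9x - 70 = (x + 14)(x - 5) = 0
Setting each factor to zero: x = -14 or x = 5

x = -14, x = 5


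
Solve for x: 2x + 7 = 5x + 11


Starting with: 2x + 7 = 5x + 11
Move all x terms to left: (2 - 5)x = 11 - 7
Simplify: -3x = 4
Divide both sides by -3: x = -4/3

x = -4/3


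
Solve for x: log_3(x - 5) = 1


Convert to exponential form: x - 5 = 3^1 = 3
x = 3 + 5 = 8
Check: log_3(8 - 5) = log_3(3) = log_3(3) = 1 ✓

x = 8


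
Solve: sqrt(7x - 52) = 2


Square both sides: 7x - 52 = 2^2 = 4
7x = 4 + 52 = 56
x = 8
Check: sqrt(7*8 - 52) = sqrt(4) = 2 ✓

x = 8


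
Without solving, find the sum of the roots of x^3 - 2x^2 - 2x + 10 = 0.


By Vieta's formulas for x^3 + bx^2 + cx + d = 0:
  r1 + r2 + r3 = -b/a = 2
  r1*r2 + r1*r3 + r2*r3 = c/a = -2
  r1*r2*r3 = -d/a = -10


Sum = 2


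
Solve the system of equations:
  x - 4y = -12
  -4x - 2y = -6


Using Cramer's rule:
Determinant D = (1)(-2) - (-4)(-4) = -2 - 16 = -18
Dx = (-12)(-2) - (-6)(-4) = 24 - 24 = 0
Dy = (1)(-6) - (-4)(-12) = -6 - 48 = -54
x = Dx/D = 0/-18 = 0
y = Dy/D = -54/-18 = 3

x = 0, y = 3


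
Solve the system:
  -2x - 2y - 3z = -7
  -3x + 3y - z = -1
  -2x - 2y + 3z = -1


Using Cramer's rule. Expand each determinant along the first row.
D  = (-2)*[3*3 - (-1)*(-2)] - (-2)*[(-3)*3 - (-1)*(-2)] + (-3)*[(-3)*(-2) - 3*(-2)]
  = (-2)*(7) - (-2)*(-11) + (-3)*(12) = -72
Dx = (-7)*[3*3 - (-1)*(-2)] - (-2)*[(-1)*3 - (-1)*(-1)] + (-3)*[(-1)*(-2) - 3*(-1)]
  = (-7)*(7) - (-2)*(-4) + (-3)*(5) = -72
Dy = (-2)*[(-1)*3 - (-1)*(-1)] - (-7)*[(-3)*3 - (-1)*(-2)] + (-3)*[(-3)*(-1) - (-1)*(-2)]
  = (-2)*(-4) - (-7)*(-11) + (-3)*(1) = -72
Dz = (-2)*[3*(-1) - (-1)*(-2)] - (-2)*[(-3)*(-1) - (-1)*(-2)] + (-7)*[(-3)*(-2) - 3*(-2)]
  = (-2)*(-5) - (-2)*(1) + (-7)*(12) = -72
x = Dx/D = -72/-72 = 1, y = Dy/D = -72/-72 = 1, z = Dz/D = -72/-72 = 1
Check eq1: (-2)(1) + (-2)(1) + (-3)(1) = -7 = -7 ✓
Check eq2: (-3)(1) + (3)(1) + (-1)(1) = -1 = -1 ✓
Check eq3: (-2)(1) + (-2)(1) + (3)(1) = -1 = -1 ✓

x = 1, y = 1, z = 1


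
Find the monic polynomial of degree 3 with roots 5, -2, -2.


A monic polynomial with roots 5, -2, -2 is:
p(x) = (x - 5)(x + 2)(x + 2)
After multiplying by (x - 5): x - 5
After multiplying by (x + 2): x^2 - 3x - 10
After multiplying by (x + 2): x^3 - x^2 - 16x - 20

x^3 - x^2 - 16x - 20


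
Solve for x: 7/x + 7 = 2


Subtract 7 from both sides: 7/x = -5
Multiply both sides by x: 7 = -5 * x
Divide by -5: x = -7/5

x = -7/5


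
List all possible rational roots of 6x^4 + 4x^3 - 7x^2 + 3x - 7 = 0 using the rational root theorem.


Rational root theorem: possible roots are ±p/q where:
  p divides the constant term (-7): p ∈ {1, 7}
  q divides the leading coefficient (6): q ∈ {1, 2, 3, 6}

All possible rational roots: -7, -7/2, -7/3, -7/6, -1, -1/2, -1/3, -1/6, 1/6, 1/3, 1/2, 1, 7/6, 7/3, 7/2, 7

-7, -7/2, -7/3, -7/6, -1, -1/2, -1/3, -1/6, 1/6, 1/3, 1/2, 1, 7/6, 7/3, 7/2, 7


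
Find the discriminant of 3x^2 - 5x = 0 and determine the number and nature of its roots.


For ax^2 + bx + c = 0, discriminant D = b^2 - 4ac
Here a = 3, b = -5, c = 0
D = (-5)^2 - 4(3)(0) = 25 - 0 = 25

D = 25 > 0 and is a perfect square (sqrt = 5)
The equation has 2 distinct real rational roots.

Discriminant = 25, 2 distinct real rational roots


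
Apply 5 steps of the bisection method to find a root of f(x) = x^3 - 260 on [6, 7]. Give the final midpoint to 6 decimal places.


f(x) = x^3 - 260
f(6) = -44 < 0
f(7) = 83 > 0

Step 1: midpoint = (6.000000 + 7.000000)/2 = 6.500000
  f(6.500000) = 14.625000
  f(mid) > 0, so root is in [6.000000, 6.500000]

Step 2: midpoint = (6.000000 + 6.500000)/2 = 6.250000
  f(6.250000) = -15.859375
  f(mid) < 0, so root is in [6.250000, 6.500000]

Step 3: midpoint = (6.250000 + 6.500000)/2 = 6.375000
  f(6.375000) = -0.916016
  f(mid) < 0, so root is in [6.375000, 6.500000]

Step 4: midpoint = (6.375000 + 6.500000)/2 = 6.437500
  f(6.437500) = 6.779053
  f(mid) > 0, so root is in [6.375000, 6.437500]

Step 5: midpoint = (6.375000 + 6.437500)/2 = 6.406250
  f(6.406250) = 2.912750
  f(mid) > 0, so root is in [6.375000, 6.406250]

midpoint = 6.406250


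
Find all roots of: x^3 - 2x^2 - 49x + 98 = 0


Let p(x) = x^3 - 2x^2 - 49x + 98. By the rational root theorem (leading coefficient 1), any rational root is an integer divisor of 98: try ±1, ±2, ... in turn.
Test x = 1: value = 48 ≠ 0.
Test x = -1: value = 144 ≠ 0.
Test x = 2: value = 0 ✓, so (x - 2) is a factor.
Synthetic division by (x - 2): bring down 1; 1(2) - 2 = 0; 0(2) - 49 = -49; (-49)(2) + 98 = 0 → quotient x^2 - 49, remainder 0.
Solve the quadratic x^2 - 49 = 0: discriminant = 0^2 - 4(1)(-49) = 0 + 196 = 196.
sqrt(196) = 14, so x = (0 ± 14)/2: x = 7 or x = -7.
Collecting all roots found:

x = -7, x = 2, x = 7


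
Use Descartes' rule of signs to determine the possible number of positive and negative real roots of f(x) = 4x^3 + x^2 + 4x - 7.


Descartes' rule of signs:

For positive roots, count sign changes in f(x) = 4x^3 + x^2 + 4x - 7:
Signs of coefficients: +, +, +, -
Number of sign changes: 1
Possible positive real roots: 1

For negative roots, examine f(-x) = -4x^3 + x^2 - 4x - 7:
Signs of coefficients: -, +, -, -
Number of sign changes: 2
Possible negative real roots: 2, 0

Positive roots: 1; Negative roots: 2 or 0


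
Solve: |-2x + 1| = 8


An absolute value equation |expr| = 8 gives two cases:
Case 1: -2x + 1 = 8
  -2x = 7, so x = -7/2
Case 2: -2x + 1 = -8
  -2x = -9, so x = 9/2

x = -7/2, x = 9/2


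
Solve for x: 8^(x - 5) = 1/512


Express both sides with the same base.
1/512 = 8^(-3)
Since the bases match, equate exponents: x - 5 = -3
So x = -3 - (-5) = 2

x = 2


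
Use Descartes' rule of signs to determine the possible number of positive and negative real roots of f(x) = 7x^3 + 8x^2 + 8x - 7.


Descartes' rule of signs:

For positive roots, count sign changes in f(x) = 7x^3 + 8x^2 + 8x - 7:
Signs of coefficients: +, +, +, -
Number of sign changes: 1
Possible positive real roots: 1

For negative roots, examine f(-x) = -7x^3 + 8x^2 - 8x - 7:
Signs of coefficients: -, +, -, -
Number of sign changes: 2
Possible negative real roots: 2, 0

Positive roots: 1; Negative roots: 2 or 0


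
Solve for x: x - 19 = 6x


Starting with: x - 19 = 6x
Move all x terms to left: (1 - 6)x = 0 + 19
Simplify: -5x = 19
Divide both sides by -5: x = -19/5

x = -19/5


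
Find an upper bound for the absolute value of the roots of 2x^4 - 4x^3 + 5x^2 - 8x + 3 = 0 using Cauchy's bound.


Cauchy's bound: all roots r satisfy |r| <= 1 + max(|a_i/a_n|) for i = 0,...,n-1
where a_n is the leading coefficient.

Coefficients: [2, -4, 5, -8, 3]
Leading coefficient a_n = 2
Ratios |a_i/a_n|: 2, 5/2, 4, 3/2
Maximum ratio: 4
Cauchy's bound: |r| <= 1 + 4 = 5

Upper bound = 5


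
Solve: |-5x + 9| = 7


An absolute value equation |expr| = 7 gives two cases:
Case 1: -5x + 9 = 7
  -5x = -2, so x = 2/5
Case 2: -5x + 9 = -7
  -5x = -16, so x = 16/5

x = 2/5, x = 16/5


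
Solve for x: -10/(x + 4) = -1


Multiply both sides by (x + 4): -10 = -1(x + 4)
Distribute: -10 = -x - 4
-x = -10 + 4 = -6
x = 6

x = 6


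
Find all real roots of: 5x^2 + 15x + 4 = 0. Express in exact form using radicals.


Using the quadratic formula: x = (-b ± sqrt(b^2 - 4ac)) / (2a)
Here a = 5, b = 15, c = 4
Discriminant = b^2 - 4ac = 15^2 - 4(5)(4) = 225 - 80 = 145
Since discriminant = 145 > 0, there are two real roots.
x = (-15 ± sqrt(145)) / 10
Numerically: x ≈ -0.2958 or x ≈ -2.7042

x = (-15 + sqrt(145)) / 10 or x = (-15 - sqrt(145)) / 10


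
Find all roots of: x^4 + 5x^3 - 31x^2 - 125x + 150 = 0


Let p(x) = x^4 + 5x^3 - 31x^2 - 125x + 150. By the rational root theorem (leading coefficient 1), any rational root is an integer divisor of 150: try ±1, ±2, ... in turn.
Test x = 1: value = 0 ✓, so (x - 1) is a factor.
Synthetic division by (x - 1): bring down 1; 1(1) + 5 = 6; 6(1) - 31 = -25; (-25)(1) - 125 = -150; (-150)(1) + 150 = 0 → quotient x^3 + 6x^2 - 25x - 150, remainder 0.
Continue with the quotient x^3 + 6x^2 - 25x - 150 (candidates must divide 150; re-test x = 1 first in case it repeats).
Test x = 1: value = -168 ≠ 0.
Test x = -1: value = -120 ≠ 0.
Test x = 2: value = -168 ≠ 0.
Test x = -2: value = -84 ≠ 0.
Test x = 3: value = -144 ≠ 0.
Test x = -3: value = -48 ≠ 0.
Test x = 5: value = 0 ✓, so (x - 5) is a factor.
Synthetic division by (x - 5): bring down 1; 1(5) + 6 = 11; 11(5) - 25 = 30; 30(5) - 150 = 0 → quotient x^2 + 11x + 30, remainder 0.
Solve the quadratic x^2 + 11x + 30 = 0: discriminant = 11^2 - 4(1)(30) = 121 - 120 = 1.
sqrt(1) = 1, so x = (-11 ± 1)/2: x = -5 or x = -6.
Collecting all roots found:

x = -6, x = -5, x = 1, x = 5


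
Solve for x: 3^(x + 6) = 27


Express both sides with the same base.
27 = 3^3
Since the bases match, equate exponents: x + 6 = 3
So x = 3 - (6) = -3

x = -3


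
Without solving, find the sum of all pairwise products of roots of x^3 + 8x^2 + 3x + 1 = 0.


By Vieta's formulas for x^3 + bx^2 + cx + d = 0:
  r1 + r2 + r3 = -b/a = -8
  r1*r2 + r1*r3 + r2*r3 = c/a = 3
  r1*r2*r3 = -d/a = -1


Sum of pairwise products = 3


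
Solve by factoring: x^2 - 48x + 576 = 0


We need two numbers that multiply to 576 and add to -48.
Those numbers are -24 and -24 (since (-24) * (-24) = 576 and (-24) + (-24) = -48).
So x^2 - 48x + 576 = (x - 24)(x - 24) = 0
Setting each factor to zero: x = 24 or x = 24

x = 24


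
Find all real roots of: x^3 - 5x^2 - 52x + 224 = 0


Let p(x) = x^3 - 5x^2 - 52x + 224. By the rational root theorem (leading coefficient 1), any rational root is an integer divisor of 224: try ±1, ±2, ... in turn.
Test x = 1: value = 168 ≠ 0.
Test x = -1: value = 270 ≠ 0.
Test x = 2: value = 108 ≠ 0.
Test x = -2: value = 300 ≠ 0.
Test x = 4: value = 0 ✓, so (x - 4) is a factor.
Synthetic division by (x - 4): bring down 1; 1(4) - 5 = -1; (-1)(4) - 52 = -56; (-56)(4) + 224 = 0 → quotient x^2 - x - 56, remainder 0.
Solve the quadratic x^2 - x - 56 = 0: discriminant = (-1)^2 - 4(1)(-56) = 1 + 224 = 225.
sqrt(225) = 15, so x = (1 ± 15)/2: x = 8 or x = -7.

x = -7, x = 4, x = 8


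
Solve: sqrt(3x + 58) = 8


Square both sides: 3x + 58 = 8^2 = 64
3x = 64 - 58 = 6
x = 2
Check: sqrt(3*2 + 58) = sqrt(64) = 8 ✓

x = 2


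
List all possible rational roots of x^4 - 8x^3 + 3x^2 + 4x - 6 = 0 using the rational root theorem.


Rational root theorem: possible roots are ±p/q where:
  p divides the constant term (-6): p ∈ {1, 2, 3, 6}
  q divides the leading coefficient (1): q ∈ {1}

All possible rational roots: -6, -3, -2, -1, 1, 2, 3, 6

-6, -3, -2, -1, 1, 2, 3, 6


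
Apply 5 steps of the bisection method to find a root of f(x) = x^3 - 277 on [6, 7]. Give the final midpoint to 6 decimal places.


f(x) = x^3 - 277
f(6) = -61 < 0
f(7) = 66 > 0

Step 1: midpoint = (6.000000 + 7.000000)/2 = 6.500000
  f(6.500000) = -2.375000
  f(mid) < 0, so root is in [6.500000, 7.000000]

Step 2: midpoint = (6.500000 + 7.000000)/2 = 6.750000
  f(6.750000) = 30.546875
  f(mid) > 0, so root is in [6.500000, 6.750000]

Step 3: midpoint = (6.500000 + 6.750000)/2 = 6.625000
  f(6.625000) = 13.775391
  f(mid) > 0, so root is in [6.500000, 6.625000]

Step 4: midpoint = (6.500000 + 6.625000)/2 = 6.562500
  f(6.562500) = 5.623291
  f(mid) > 0, so root is in [6.500000, 6.562500]

Step 5: midpoint = (6.500000 + 6.562500)/2 = 6.531250
  f(6.531250) = 1.605011
  f(mid) > 0, so root is in [6.500000, 6.531250]

midpoint = 6.531250


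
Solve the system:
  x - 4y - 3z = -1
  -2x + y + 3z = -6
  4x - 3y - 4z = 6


Using Cramer's rule. Expand each determinant along the first row.
D  = 1*[1*(-4) - 3*(-3)] - (-4)*[(-2)*(-4) - 3*4] + (-3)*[(-2)*(-3) - 1*4]
  = 1*(5) - (-4)*(-4) + (-3)*(2) = -17
Dx = (-1)*[1*(-4) - 3*(-3)] - (-4)*[(-6)*(-4) - 3*6] + (-3)*[(-6)*(-3) - 1*6]
  = (-1)*(5) - (-4)*(6) + (-3)*(12) = -17
Dy = 1*[(-6)*(-4) - 3*6] - (-1)*[(-2)*(-4) - 3*4] + (-3)*[(-2)*6 - (-6)*4]
  = 1*(6) - (-1)*(-4) + (-3)*(12) = -34
Dz = 1*[1*6 - (-6)*(-3)] - (-4)*[(-2)*6 - (-6)*4] + (-1)*[(-2)*(-3) - 1*4]
  = 1*(-12) - (-4)*(12) + (-1)*(2) = 34
x = Dx/D = -17/-17 = 1, y = Dy/D = -34/-17 = 2, z = Dz/D = 34/-17 = -2
Check eq1: (1)(1) + (-4)(2) + (-3)(-2) = -1 = -1 ✓
Check eq2: (-2)(1) + (1)(2) + (3)(-2) = -6 = -6 ✓
Check eq3: (4)(1) + (-3)(2) + (-4)(-2) = 6 = 6 ✓

x = 1, y = 2, z = -2


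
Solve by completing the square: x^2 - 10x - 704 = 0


Start: x^2 - 10x - 704 = 0
Move constant: x^2 - 10x = 704
Half of -10 is -5, squared is 25
Add 25 to both sides: x^2 - 10x + 25 = 729
(x - 5)^2 = 729
x - 5 = ±27
x = 5 + 27 = 32 or x = 5 - 27 = -22

x = -22, x = 32


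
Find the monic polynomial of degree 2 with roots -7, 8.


A monic polynomial with roots -7, 8 is:
p(x) = (x + 7)(x - 8)
After multiplying by (x + 7): x + 7
After multiplying by (x - 8): x^2 - x - 56

x^2 - x - 56


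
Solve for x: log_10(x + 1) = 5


Convert to exponential form: x + 1 = 10^5 = 100000
x = 100000 - 1 = 99999
Check: log_10(99999 + 1) = log_10(100000) = log_10(100000) = 5 ✓

x = 99999


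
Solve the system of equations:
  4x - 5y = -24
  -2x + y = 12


Using Cramer's rule:
Determinant D = (4)(1) - (-2)(-5) = 4 - 10 = -6
Dx = (-24)(1) - (12)(-5) = -24 + 60 = 36
Dy = (4)(12) - (-2)(-24) = 48 - 48 = 0
x = Dx/D = 36/-6 = -6
y = Dy/D = 0/-6 = 0

x = -6, y = 0


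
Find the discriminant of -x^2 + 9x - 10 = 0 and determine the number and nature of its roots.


For ax^2 + bx + c = 0, discriminant D = b^2 - 4ac
Here a = -1, b = 9, c = -10
D = (9)^2 - 4(-1)(-10) = 81 - 40 = 41

D = 41 > 0 but not a perfect square
The equation has 2 distinct real irrational roots.

Discriminant = 41, 2 distinct real irrational roots


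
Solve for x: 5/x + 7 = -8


Subtract 7 from both sides: 5/x = -15
Multiply both sides by x: 5 = -15 * x
Divide by -15: x = -1/3

x = -1/3


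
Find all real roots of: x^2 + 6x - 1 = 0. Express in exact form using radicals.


Using the quadratic formula: x = (-b ± sqrt(b^2 - 4ac)) / (2a)
Here a = 1, b = 6, c = -1
Discriminant = b^2 - 4ac = 6^2 - 4(1)(-1) = 36 + 4 = 40
Since discriminant = 40 > 0, there are two real roots.
x = (-6 ± 2*sqrt(10)) / 2
Simplifying: x = -3 ± sqrt(10)
Numerically: x ≈ 0.1623 or x ≈ -6.1623

x = -3 + sqrt(10) or x = -3 - sqrt(10)


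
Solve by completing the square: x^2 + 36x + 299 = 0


Start: x^2 + 36x + 299 = 0
Move constant: x^2 + 36x = -299
Half of 36 is 18, squared is 324
Add 324 to both sides: x^2 + 36x + 324 = 25
(x + 18)^2 = 25
x + 18 = ±5
x = -18 + 5 = -13 or x = -18 - 5 = -23

x = -23, x = -13
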